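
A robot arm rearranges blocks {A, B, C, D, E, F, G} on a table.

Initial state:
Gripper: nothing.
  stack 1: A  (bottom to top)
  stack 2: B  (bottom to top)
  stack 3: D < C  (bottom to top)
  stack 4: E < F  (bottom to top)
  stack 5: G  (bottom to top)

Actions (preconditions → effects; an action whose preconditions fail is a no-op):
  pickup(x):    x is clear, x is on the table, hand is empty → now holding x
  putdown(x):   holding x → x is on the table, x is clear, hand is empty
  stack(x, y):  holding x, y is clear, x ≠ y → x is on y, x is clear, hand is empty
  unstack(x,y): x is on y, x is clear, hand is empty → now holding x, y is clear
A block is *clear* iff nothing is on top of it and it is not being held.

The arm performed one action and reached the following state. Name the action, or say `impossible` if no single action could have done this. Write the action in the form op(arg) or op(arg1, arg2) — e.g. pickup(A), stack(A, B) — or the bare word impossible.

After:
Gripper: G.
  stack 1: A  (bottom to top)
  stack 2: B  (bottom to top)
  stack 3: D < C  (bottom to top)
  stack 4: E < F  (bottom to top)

target: towers=[A; B; D/C; E/F] holding=G
         pickup(B) → towers=[A; D/C; E/F; G] holding=B
     unstack(F, E) → towers=[A; B; D/C; E; G] holding=F
         pickup(G) → towers=[A; B; D/C; E/F] holding=G  ← match
         pickup(A) → towers=[B; D/C; E/F; G] holding=A
     unstack(C, D) → towers=[A; B; D; E/F; G] holding=C

pickup(G)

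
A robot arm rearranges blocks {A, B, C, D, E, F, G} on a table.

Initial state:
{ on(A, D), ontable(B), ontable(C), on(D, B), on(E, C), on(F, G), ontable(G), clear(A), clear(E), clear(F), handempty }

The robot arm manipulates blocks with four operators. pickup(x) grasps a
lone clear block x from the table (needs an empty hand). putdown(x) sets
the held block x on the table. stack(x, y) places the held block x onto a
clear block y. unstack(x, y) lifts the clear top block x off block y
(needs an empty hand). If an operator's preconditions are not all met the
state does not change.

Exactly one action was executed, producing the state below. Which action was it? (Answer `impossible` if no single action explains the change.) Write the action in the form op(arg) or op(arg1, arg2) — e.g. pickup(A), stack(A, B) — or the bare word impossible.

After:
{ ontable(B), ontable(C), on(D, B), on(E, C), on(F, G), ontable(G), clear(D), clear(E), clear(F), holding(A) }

target: towers=[B/D; C/E; G/F] holding=A
     unstack(F, G) → towers=[B/D/A; C/E; G] holding=F
     unstack(A, D) → towers=[B/D; C/E; G/F] holding=A  ← match
     unstack(E, C) → towers=[B/D/A; C; G/F] holding=E

unstack(A, D)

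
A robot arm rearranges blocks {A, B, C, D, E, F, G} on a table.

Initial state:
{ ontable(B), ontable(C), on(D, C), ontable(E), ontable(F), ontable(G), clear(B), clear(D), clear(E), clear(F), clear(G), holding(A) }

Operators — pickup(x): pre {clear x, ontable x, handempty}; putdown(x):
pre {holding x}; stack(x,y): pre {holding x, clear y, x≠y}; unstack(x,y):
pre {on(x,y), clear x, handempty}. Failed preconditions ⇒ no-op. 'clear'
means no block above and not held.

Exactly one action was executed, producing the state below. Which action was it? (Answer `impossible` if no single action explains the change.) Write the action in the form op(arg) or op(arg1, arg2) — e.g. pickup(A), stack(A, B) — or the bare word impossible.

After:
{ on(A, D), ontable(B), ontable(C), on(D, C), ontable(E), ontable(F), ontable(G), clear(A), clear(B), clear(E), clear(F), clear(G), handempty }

stack(A, D)

target: towers=[B; C/D/A; E; F; G] holding=-
        putdown(A) → towers=[A; B; C/D; E; F; G] holding=-
       stack(A, B) → towers=[B/A; C/D; E; F; G] holding=-
       stack(A, F) → towers=[B; C/D; E; F/A; G] holding=-
       stack(A, G) → towers=[B; C/D; E; F; G/A] holding=-
       stack(A, D) → towers=[B; C/D/A; E; F; G] holding=-  ← match
       stack(A, E) → towers=[B; C/D; E/A; F; G] holding=-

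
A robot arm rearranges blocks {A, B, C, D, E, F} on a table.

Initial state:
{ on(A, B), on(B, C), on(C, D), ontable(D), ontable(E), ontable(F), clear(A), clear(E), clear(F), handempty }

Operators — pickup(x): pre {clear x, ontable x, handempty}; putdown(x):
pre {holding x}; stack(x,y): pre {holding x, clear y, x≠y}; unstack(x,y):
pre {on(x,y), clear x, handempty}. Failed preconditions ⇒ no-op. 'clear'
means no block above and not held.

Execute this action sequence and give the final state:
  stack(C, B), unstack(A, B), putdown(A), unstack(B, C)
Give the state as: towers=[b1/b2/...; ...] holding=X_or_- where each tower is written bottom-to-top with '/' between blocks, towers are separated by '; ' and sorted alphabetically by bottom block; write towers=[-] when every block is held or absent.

step 1 (stack(C, B)) [no-op]: towers=[D/C/B/A; E; F] holding=-
step 2 (unstack(A, B)): towers=[D/C/B; E; F] holding=A
step 3 (putdown(A)): towers=[A; D/C/B; E; F] holding=-
step 4 (unstack(B, C)): towers=[A; D/C; E; F] holding=B

towers=[A; D/C; E; F] holding=B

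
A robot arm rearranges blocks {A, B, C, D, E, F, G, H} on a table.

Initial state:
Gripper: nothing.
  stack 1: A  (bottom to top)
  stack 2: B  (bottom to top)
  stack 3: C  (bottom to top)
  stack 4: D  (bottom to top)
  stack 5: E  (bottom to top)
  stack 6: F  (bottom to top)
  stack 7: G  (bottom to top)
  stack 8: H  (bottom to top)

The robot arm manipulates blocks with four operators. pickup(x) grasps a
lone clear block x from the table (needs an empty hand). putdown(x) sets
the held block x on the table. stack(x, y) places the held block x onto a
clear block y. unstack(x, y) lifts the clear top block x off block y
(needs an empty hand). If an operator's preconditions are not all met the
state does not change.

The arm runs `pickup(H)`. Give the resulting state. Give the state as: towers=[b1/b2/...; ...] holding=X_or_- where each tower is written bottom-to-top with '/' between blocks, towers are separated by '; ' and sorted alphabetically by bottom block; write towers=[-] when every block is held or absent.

towers=[A; B; C; D; E; F; G] holding=H

before: towers=[A; B; C; D; E; F; G; H] holding=-
pre[pickup(H)]: clear(H) yes, ontable(H) yes, handempty yes
all met → apply pickup(H)
after:  towers=[A; B; C; D; E; F; G] holding=H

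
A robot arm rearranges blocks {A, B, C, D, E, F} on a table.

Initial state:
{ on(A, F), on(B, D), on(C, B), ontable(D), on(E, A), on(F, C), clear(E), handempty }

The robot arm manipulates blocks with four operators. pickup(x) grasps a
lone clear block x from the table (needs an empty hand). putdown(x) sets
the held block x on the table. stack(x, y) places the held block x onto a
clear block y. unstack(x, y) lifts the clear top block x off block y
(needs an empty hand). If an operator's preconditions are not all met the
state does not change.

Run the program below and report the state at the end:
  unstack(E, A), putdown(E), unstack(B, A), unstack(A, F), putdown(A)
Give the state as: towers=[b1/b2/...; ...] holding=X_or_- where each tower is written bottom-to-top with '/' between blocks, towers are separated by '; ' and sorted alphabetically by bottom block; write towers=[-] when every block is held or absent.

step 1 (unstack(E, A)): towers=[D/B/C/F/A] holding=E
step 2 (putdown(E)): towers=[D/B/C/F/A; E] holding=-
step 3 (unstack(B, A)) [no-op]: towers=[D/B/C/F/A; E] holding=-
step 4 (unstack(A, F)): towers=[D/B/C/F; E] holding=A
step 5 (putdown(A)): towers=[A; D/B/C/F; E] holding=-

towers=[A; D/B/C/F; E] holding=-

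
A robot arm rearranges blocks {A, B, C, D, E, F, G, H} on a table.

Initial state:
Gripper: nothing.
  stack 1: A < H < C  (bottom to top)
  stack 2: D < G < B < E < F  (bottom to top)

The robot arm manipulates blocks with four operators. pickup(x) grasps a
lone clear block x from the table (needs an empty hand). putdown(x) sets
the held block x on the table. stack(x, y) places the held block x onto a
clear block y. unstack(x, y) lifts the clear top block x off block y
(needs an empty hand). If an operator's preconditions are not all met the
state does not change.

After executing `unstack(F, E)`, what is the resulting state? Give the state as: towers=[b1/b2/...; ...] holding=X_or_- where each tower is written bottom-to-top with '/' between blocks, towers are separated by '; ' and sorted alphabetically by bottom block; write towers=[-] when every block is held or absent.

towers=[A/H/C; D/G/B/E] holding=F

before: towers=[A/H/C; D/G/B/E/F] holding=-
pre[unstack(F, E)]: on(F,E) ok, clear(F) ok, handempty ok
all met → apply unstack(F, E)
after:  towers=[A/H/C; D/G/B/E] holding=F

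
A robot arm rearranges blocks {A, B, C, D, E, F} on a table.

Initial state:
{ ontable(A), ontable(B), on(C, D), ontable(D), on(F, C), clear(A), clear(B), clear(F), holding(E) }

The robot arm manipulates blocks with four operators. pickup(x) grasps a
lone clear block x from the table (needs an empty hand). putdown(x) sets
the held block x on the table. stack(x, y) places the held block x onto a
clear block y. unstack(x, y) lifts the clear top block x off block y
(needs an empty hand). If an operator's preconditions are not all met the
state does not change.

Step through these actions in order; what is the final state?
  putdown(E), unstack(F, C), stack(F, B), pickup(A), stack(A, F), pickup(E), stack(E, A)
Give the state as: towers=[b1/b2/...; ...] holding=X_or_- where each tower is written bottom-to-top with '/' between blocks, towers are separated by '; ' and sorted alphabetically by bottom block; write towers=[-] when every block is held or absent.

towers=[B/F/A/E; D/C] holding=-

step 1 (putdown(E)): towers=[A; B; D/C/F; E] holding=-
step 2 (unstack(F, C)): towers=[A; B; D/C; E] holding=F
step 3 (stack(F, B)): towers=[A; B/F; D/C; E] holding=-
step 4 (pickup(A)): towers=[B/F; D/C; E] holding=A
step 5 (stack(A, F)): towers=[B/F/A; D/C; E] holding=-
step 6 (pickup(E)): towers=[B/F/A; D/C] holding=E
step 7 (stack(E, A)): towers=[B/F/A/E; D/C] holding=-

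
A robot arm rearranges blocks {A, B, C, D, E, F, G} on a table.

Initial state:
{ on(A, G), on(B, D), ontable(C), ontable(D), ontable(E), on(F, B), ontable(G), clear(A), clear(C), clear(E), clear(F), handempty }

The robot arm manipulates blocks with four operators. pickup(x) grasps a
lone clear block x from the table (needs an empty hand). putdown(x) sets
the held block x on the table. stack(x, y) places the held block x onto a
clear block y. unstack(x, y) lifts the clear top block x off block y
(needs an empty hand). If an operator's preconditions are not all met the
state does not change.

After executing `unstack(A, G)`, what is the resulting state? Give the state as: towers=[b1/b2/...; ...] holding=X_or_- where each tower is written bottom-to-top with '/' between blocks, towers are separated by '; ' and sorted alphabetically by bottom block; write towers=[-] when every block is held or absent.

before: towers=[C; D/B/F; E; G/A] holding=-
pre[unstack(A, G)]: on(A,G) ok, clear(A) ok, handempty ok
all met → apply unstack(A, G)
after:  towers=[C; D/B/F; E; G] holding=A

towers=[C; D/B/F; E; G] holding=A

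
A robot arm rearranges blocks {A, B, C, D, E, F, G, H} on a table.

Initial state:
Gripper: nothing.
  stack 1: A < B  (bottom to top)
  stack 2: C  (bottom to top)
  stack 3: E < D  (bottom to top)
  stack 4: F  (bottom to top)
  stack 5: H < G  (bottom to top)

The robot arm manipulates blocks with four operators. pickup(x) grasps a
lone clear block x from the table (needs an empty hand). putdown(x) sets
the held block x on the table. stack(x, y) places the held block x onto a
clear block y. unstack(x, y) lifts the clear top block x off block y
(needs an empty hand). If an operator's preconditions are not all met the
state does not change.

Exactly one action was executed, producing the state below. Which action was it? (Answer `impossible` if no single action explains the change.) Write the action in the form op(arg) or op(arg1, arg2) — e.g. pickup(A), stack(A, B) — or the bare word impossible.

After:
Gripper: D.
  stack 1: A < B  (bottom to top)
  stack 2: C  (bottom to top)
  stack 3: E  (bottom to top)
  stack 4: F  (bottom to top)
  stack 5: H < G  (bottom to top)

unstack(D, E)

target: towers=[A/B; C; E; F; H/G] holding=D
     unstack(G, H) → towers=[A/B; C; E/D; F; H] holding=G
     unstack(B, A) → towers=[A; C; E/D; F; H/G] holding=B
         pickup(F) → towers=[A/B; C; E/D; H/G] holding=F
     unstack(D, E) → towers=[A/B; C; E; F; H/G] holding=D  ← match
         pickup(C) → towers=[A/B; E/D; F; H/G] holding=C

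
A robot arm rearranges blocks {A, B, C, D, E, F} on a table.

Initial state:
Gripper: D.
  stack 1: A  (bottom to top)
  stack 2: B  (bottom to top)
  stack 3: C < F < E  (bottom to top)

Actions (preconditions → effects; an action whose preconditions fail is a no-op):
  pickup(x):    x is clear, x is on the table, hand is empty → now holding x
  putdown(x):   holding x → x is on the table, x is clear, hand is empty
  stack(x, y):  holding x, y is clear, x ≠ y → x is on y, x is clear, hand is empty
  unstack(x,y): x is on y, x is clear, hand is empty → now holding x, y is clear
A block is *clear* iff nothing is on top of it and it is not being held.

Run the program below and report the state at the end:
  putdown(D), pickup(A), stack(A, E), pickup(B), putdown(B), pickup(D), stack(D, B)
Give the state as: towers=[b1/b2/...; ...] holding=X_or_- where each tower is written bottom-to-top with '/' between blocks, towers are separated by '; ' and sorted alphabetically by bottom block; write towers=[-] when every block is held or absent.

step 1 (putdown(D)): towers=[A; B; C/F/E; D] holding=-
step 2 (pickup(A)): towers=[B; C/F/E; D] holding=A
step 3 (stack(A, E)): towers=[B; C/F/E/A; D] holding=-
step 4 (pickup(B)): towers=[C/F/E/A; D] holding=B
step 5 (putdown(B)): towers=[B; C/F/E/A; D] holding=-
step 6 (pickup(D)): towers=[B; C/F/E/A] holding=D
step 7 (stack(D, B)): towers=[B/D; C/F/E/A] holding=-

towers=[B/D; C/F/E/A] holding=-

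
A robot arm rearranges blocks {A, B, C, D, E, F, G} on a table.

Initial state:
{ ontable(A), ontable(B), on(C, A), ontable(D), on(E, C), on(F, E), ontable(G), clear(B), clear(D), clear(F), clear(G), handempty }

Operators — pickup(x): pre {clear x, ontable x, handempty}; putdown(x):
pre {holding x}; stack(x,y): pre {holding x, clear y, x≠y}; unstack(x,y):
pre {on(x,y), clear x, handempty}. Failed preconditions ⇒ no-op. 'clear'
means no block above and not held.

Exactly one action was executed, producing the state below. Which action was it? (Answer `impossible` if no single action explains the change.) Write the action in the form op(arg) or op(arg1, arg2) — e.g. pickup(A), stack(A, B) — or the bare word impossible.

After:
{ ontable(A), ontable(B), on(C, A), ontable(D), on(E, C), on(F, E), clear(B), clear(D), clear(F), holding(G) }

target: towers=[A/C/E/F; B; D] holding=G
         pickup(B) → towers=[A/C/E/F; D; G] holding=B
     unstack(F, E) → towers=[A/C/E; B; D; G] holding=F
         pickup(G) → towers=[A/C/E/F; B; D] holding=G  ← match
         pickup(D) → towers=[A/C/E/F; B; G] holding=D

pickup(G)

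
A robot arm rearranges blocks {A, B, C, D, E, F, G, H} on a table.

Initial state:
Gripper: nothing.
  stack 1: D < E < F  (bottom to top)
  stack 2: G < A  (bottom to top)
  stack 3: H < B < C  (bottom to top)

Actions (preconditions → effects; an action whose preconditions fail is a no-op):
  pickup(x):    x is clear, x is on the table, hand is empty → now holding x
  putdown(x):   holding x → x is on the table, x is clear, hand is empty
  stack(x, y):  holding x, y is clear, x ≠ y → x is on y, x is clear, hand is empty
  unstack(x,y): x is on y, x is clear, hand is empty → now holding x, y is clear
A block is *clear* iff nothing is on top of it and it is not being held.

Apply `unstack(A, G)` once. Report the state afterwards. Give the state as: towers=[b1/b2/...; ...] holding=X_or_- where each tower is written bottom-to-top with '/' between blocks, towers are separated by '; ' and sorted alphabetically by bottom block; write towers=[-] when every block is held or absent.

towers=[D/E/F; G; H/B/C] holding=A

before: towers=[D/E/F; G/A; H/B/C] holding=-
pre[unstack(A, G)]: on(A,G) ✓, clear(A) ✓, handempty ✓
all met → apply unstack(A, G)
after:  towers=[D/E/F; G; H/B/C] holding=A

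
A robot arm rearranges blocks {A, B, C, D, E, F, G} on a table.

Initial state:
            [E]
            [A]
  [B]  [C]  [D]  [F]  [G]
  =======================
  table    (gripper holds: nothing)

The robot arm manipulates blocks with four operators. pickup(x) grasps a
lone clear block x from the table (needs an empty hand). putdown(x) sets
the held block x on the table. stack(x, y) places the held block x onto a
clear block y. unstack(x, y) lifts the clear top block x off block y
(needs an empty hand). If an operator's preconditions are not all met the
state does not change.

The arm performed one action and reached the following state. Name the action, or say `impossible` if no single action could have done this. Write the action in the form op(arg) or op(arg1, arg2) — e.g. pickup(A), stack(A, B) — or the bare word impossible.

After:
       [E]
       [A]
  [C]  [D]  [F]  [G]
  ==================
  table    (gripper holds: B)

pickup(B)

target: towers=[C; D/A/E; F; G] holding=B
         pickup(B) → towers=[C; D/A/E; F; G] holding=B  ← match
         pickup(F) → towers=[B; C; D/A/E; G] holding=F
         pickup(G) → towers=[B; C; D/A/E; F] holding=G
     unstack(E, A) → towers=[B; C; D/A; F; G] holding=E
         pickup(C) → towers=[B; D/A/E; F; G] holding=C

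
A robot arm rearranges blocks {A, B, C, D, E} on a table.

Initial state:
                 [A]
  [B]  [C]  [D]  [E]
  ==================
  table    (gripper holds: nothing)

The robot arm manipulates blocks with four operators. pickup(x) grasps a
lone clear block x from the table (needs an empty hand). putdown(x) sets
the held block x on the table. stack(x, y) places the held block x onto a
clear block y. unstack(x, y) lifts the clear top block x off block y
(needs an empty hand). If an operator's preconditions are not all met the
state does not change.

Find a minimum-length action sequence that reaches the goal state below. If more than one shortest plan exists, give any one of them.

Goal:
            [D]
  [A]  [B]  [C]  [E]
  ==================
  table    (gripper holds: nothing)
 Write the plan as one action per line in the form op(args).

pickup(D)
stack(D, C)
unstack(A, E)
putdown(A)

step 1 (pickup(D)): towers=[B; C; E/A] holding=D
step 2 (stack(D, C)): towers=[B; C/D; E/A] holding=-
step 3 (unstack(A, E)): towers=[B; C/D; E] holding=A
step 4 (putdown(A)): towers=[A; B; C/D; E] holding=-
goal check: towers=[A; B; C/D; E] holding=- — reached (length 4, optimal by BFS)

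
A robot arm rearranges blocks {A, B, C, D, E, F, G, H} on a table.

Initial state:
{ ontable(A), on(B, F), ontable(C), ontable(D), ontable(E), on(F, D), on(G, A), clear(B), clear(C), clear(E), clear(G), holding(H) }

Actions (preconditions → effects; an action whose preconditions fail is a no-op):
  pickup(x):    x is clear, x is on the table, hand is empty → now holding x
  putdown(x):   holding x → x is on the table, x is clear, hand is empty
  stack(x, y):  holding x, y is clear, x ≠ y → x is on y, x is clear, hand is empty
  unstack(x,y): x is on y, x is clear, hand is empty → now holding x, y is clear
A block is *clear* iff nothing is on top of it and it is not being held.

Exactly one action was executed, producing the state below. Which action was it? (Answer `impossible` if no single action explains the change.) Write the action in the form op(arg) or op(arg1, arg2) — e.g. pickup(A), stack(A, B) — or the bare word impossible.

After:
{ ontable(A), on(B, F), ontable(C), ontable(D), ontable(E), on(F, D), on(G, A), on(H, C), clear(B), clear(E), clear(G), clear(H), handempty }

target: towers=[A/G; C/H; D/F/B; E] holding=-
        putdown(H) → towers=[A/G; C; D/F/B; E; H] holding=-
       stack(H, G) → towers=[A/G/H; C; D/F/B; E] holding=-
       stack(H, E) → towers=[A/G; C; D/F/B; E/H] holding=-
       stack(H, B) → towers=[A/G; C; D/F/B/H; E] holding=-
       stack(H, C) → towers=[A/G; C/H; D/F/B; E] holding=-  ← match

stack(H, C)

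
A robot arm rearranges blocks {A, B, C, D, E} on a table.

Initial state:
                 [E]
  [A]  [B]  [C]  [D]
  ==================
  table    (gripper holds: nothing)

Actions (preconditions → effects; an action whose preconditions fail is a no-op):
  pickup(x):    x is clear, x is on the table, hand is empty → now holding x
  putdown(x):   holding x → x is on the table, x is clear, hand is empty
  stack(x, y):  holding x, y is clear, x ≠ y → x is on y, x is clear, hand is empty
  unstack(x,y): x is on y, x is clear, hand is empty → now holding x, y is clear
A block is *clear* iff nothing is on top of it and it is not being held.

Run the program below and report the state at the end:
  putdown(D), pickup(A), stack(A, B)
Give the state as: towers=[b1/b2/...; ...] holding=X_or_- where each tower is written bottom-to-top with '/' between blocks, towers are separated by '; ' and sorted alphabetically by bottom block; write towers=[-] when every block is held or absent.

towers=[B/A; C; D/E] holding=-

step 1 (putdown(D)) [no-op]: towers=[A; B; C; D/E] holding=-
step 2 (pickup(A)): towers=[B; C; D/E] holding=A
step 3 (stack(A, B)): towers=[B/A; C; D/E] holding=-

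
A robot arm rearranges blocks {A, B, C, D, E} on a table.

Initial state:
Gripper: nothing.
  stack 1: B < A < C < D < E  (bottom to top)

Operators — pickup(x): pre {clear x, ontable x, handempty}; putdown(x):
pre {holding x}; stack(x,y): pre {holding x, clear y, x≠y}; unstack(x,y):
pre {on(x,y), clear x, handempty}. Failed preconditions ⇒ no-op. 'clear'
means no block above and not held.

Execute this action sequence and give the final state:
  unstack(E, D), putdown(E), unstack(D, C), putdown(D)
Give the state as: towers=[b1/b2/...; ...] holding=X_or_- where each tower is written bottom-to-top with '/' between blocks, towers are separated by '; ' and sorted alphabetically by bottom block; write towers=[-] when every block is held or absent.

towers=[B/A/C; D; E] holding=-

step 1 (unstack(E, D)): towers=[B/A/C/D] holding=E
step 2 (putdown(E)): towers=[B/A/C/D; E] holding=-
step 3 (unstack(D, C)): towers=[B/A/C; E] holding=D
step 4 (putdown(D)): towers=[B/A/C; D; E] holding=-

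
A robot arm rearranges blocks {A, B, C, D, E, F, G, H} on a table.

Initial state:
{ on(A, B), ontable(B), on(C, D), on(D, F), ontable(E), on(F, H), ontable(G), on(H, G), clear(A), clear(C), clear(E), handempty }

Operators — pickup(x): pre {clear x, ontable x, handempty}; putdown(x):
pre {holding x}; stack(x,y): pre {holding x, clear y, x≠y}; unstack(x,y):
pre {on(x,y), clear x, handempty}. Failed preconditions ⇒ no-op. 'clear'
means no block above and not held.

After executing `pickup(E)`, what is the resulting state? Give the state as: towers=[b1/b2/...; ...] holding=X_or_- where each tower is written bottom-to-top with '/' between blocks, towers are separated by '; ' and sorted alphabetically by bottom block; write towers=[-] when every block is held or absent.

towers=[B/A; G/H/F/D/C] holding=E

before: towers=[B/A; E; G/H/F/D/C] holding=-
pre[pickup(E)]: clear(E) ok, ontable(E) ok, handempty ok
all met → apply pickup(E)
after:  towers=[B/A; G/H/F/D/C] holding=E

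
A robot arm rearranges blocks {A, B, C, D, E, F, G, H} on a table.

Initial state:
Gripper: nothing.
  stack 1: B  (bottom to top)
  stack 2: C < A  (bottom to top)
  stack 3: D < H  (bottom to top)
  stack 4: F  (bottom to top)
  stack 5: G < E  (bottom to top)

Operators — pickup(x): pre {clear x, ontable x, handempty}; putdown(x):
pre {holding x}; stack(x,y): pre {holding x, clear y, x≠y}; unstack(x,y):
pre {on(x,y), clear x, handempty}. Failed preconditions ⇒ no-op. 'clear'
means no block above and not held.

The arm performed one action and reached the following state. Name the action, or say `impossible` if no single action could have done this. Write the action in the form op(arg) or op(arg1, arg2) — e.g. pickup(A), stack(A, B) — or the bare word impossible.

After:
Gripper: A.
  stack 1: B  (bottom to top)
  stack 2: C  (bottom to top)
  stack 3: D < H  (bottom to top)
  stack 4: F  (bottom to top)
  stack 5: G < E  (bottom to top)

unstack(A, C)

target: towers=[B; C; D/H; F; G/E] holding=A
     unstack(A, C) → towers=[B; C; D/H; F; G/E] holding=A  ← match
     unstack(E, G) → towers=[B; C/A; D/H; F; G] holding=E
     unstack(H, D) → towers=[B; C/A; D; F; G/E] holding=H
         pickup(B) → towers=[C/A; D/H; F; G/E] holding=B
         pickup(F) → towers=[B; C/A; D/H; G/E] holding=F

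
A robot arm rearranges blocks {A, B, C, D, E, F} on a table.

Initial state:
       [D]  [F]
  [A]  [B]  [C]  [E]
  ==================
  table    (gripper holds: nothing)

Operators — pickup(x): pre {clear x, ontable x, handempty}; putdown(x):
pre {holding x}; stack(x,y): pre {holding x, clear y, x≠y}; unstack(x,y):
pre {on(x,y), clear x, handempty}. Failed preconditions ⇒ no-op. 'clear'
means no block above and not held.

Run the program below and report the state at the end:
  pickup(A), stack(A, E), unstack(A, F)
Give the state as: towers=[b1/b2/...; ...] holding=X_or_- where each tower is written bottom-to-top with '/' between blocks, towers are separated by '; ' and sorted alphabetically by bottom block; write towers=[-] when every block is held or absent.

step 1 (pickup(A)): towers=[B/D; C/F; E] holding=A
step 2 (stack(A, E)): towers=[B/D; C/F; E/A] holding=-
step 3 (unstack(A, F)) [no-op]: towers=[B/D; C/F; E/A] holding=-

towers=[B/D; C/F; E/A] holding=-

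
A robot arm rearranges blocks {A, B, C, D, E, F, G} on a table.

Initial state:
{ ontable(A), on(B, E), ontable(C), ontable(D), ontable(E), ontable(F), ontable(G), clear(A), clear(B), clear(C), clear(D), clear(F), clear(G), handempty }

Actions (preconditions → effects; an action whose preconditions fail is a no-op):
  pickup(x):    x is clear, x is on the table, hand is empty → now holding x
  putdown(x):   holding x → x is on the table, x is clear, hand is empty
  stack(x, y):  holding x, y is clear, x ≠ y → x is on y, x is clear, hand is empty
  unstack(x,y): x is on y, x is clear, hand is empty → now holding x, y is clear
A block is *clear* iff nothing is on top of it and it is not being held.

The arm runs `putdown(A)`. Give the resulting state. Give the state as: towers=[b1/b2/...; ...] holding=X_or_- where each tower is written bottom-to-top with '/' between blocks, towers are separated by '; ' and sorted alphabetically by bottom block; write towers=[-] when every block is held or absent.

before: towers=[A; C; D; E/B; F; G] holding=-
pre[putdown(A)]: holding(A) no
holding(A) unmet → putdown(A) is a no-op
after:  towers=[A; C; D; E/B; F; G] holding=-

towers=[A; C; D; E/B; F; G] holding=-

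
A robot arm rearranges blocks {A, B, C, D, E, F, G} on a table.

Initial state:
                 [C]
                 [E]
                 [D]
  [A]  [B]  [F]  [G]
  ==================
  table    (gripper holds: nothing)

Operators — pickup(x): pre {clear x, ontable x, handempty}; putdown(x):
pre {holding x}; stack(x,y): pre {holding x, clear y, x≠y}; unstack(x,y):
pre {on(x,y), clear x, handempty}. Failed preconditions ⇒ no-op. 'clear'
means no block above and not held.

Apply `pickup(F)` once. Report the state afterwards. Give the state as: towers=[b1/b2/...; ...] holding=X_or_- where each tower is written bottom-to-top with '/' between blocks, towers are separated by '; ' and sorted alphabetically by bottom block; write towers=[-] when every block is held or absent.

before: towers=[A; B; F; G/D/E/C] holding=-
pre[pickup(F)]: clear(F) ✓, ontable(F) ✓, handempty ✓
all met → apply pickup(F)
after:  towers=[A; B; G/D/E/C] holding=F

towers=[A; B; G/D/E/C] holding=F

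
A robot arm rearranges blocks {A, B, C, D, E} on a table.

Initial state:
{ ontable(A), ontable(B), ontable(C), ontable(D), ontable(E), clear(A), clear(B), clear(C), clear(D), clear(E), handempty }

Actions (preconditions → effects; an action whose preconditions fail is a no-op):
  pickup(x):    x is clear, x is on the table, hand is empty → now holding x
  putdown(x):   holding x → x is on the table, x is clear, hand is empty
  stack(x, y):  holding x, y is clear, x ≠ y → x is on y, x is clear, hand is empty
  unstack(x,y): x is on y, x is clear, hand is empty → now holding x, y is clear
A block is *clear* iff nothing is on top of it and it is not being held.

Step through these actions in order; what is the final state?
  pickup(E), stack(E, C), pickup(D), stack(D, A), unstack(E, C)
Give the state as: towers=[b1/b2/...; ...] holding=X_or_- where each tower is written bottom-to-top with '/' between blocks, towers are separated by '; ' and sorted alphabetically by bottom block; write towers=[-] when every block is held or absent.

step 1 (pickup(E)): towers=[A; B; C; D] holding=E
step 2 (stack(E, C)): towers=[A; B; C/E; D] holding=-
step 3 (pickup(D)): towers=[A; B; C/E] holding=D
step 4 (stack(D, A)): towers=[A/D; B; C/E] holding=-
step 5 (unstack(E, C)): towers=[A/D; B; C] holding=E

towers=[A/D; B; C] holding=E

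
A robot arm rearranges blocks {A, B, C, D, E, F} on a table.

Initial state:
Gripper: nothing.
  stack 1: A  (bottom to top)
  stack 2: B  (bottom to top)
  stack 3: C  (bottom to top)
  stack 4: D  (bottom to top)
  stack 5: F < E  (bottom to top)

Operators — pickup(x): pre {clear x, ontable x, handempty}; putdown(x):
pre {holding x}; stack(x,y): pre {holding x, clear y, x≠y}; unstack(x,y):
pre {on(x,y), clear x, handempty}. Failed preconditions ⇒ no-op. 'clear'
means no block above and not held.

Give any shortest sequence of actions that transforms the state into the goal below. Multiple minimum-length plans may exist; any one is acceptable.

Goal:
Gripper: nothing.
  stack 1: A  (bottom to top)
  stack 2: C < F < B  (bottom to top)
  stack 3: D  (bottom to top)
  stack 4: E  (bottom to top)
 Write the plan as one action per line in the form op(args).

step 1 (unstack(E, F)): towers=[A; B; C; D; F] holding=E
step 2 (putdown(E)): towers=[A; B; C; D; E; F] holding=-
step 3 (pickup(F)): towers=[A; B; C; D; E] holding=F
step 4 (stack(F, C)): towers=[A; B; C/F; D; E] holding=-
step 5 (pickup(B)): towers=[A; C/F; D; E] holding=B
step 6 (stack(B, F)): towers=[A; C/F/B; D; E] holding=-
goal check: towers=[A; C/F/B; D; E] holding=- — reached (length 6, optimal by BFS)

unstack(E, F)
putdown(E)
pickup(F)
stack(F, C)
pickup(B)
stack(B, F)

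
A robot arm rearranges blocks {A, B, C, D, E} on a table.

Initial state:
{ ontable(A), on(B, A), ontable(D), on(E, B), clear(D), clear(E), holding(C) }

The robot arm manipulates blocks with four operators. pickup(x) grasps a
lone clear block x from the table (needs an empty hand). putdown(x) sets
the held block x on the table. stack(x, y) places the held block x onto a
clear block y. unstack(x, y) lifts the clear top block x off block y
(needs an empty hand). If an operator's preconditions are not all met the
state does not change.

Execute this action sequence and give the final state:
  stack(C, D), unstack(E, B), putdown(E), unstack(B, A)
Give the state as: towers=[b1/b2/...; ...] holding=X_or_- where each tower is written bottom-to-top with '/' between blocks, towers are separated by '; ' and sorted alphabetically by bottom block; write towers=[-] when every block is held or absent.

step 1 (stack(C, D)): towers=[A/B/E; D/C] holding=-
step 2 (unstack(E, B)): towers=[A/B; D/C] holding=E
step 3 (putdown(E)): towers=[A/B; D/C; E] holding=-
step 4 (unstack(B, A)): towers=[A; D/C; E] holding=B

towers=[A; D/C; E] holding=B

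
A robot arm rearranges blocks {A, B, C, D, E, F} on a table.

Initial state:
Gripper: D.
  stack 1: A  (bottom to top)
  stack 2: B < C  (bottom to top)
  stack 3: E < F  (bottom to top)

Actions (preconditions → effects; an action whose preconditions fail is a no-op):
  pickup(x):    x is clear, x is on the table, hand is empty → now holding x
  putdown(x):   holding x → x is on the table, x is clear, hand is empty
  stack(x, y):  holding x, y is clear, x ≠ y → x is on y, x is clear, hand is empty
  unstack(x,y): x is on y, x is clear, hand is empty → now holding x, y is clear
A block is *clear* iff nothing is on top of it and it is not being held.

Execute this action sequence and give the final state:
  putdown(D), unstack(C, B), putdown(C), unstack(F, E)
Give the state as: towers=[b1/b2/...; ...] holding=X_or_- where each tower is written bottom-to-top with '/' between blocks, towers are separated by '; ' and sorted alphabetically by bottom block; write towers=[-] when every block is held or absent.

step 1 (putdown(D)): towers=[A; B/C; D; E/F] holding=-
step 2 (unstack(C, B)): towers=[A; B; D; E/F] holding=C
step 3 (putdown(C)): towers=[A; B; C; D; E/F] holding=-
step 4 (unstack(F, E)): towers=[A; B; C; D; E] holding=F

towers=[A; B; C; D; E] holding=F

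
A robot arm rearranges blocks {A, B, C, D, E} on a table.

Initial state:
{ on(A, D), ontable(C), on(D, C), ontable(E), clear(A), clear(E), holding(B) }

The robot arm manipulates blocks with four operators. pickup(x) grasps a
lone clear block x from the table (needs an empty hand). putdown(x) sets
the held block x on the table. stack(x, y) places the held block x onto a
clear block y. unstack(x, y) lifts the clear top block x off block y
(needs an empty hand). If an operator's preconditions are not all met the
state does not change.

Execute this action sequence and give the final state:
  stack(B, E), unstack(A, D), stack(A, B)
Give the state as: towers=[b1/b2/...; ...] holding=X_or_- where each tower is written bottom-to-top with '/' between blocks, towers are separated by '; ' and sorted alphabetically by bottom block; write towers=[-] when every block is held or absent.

step 1 (stack(B, E)): towers=[C/D/A; E/B] holding=-
step 2 (unstack(A, D)): towers=[C/D; E/B] holding=A
step 3 (stack(A, B)): towers=[C/D; E/B/A] holding=-

towers=[C/D; E/B/A] holding=-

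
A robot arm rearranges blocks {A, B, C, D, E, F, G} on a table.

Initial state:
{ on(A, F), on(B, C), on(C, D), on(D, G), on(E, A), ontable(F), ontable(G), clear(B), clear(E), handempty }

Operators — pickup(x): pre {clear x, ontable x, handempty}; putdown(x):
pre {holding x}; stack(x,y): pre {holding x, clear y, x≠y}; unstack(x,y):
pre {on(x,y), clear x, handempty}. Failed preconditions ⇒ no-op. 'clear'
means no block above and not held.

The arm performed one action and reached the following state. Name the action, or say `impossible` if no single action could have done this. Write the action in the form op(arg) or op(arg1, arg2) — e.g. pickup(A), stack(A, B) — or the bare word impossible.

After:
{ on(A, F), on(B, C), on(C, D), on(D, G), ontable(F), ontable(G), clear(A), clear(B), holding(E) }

unstack(E, A)

target: towers=[F/A; G/D/C/B] holding=E
     unstack(B, C) → towers=[F/A/E; G/D/C] holding=B
     unstack(E, A) → towers=[F/A; G/D/C/B] holding=E  ← match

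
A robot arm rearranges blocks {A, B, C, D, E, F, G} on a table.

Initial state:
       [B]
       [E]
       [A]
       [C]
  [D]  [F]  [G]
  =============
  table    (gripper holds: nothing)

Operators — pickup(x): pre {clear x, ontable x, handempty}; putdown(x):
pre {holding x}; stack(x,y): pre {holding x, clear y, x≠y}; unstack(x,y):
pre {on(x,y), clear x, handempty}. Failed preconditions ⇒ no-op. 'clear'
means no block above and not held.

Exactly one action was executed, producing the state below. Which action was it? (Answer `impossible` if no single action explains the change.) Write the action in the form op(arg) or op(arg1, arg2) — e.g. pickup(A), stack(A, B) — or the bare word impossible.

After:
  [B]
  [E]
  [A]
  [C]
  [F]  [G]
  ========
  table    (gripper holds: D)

pickup(D)

target: towers=[F/C/A/E/B; G] holding=D
     unstack(B, E) → towers=[D; F/C/A/E; G] holding=B
         pickup(G) → towers=[D; F/C/A/E/B] holding=G
         pickup(D) → towers=[F/C/A/E/B; G] holding=D  ← match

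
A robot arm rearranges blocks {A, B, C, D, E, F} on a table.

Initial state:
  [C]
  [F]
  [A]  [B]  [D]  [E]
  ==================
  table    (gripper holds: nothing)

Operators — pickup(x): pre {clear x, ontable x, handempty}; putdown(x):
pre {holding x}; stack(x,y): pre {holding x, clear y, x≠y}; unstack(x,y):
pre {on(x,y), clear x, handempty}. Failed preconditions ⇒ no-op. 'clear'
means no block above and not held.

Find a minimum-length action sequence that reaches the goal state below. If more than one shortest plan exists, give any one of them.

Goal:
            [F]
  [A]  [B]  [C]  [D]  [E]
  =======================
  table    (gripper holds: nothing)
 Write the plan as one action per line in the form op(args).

step 1 (unstack(C, F)): towers=[A/F; B; D; E] holding=C
step 2 (putdown(C)): towers=[A/F; B; C; D; E] holding=-
step 3 (unstack(F, A)): towers=[A; B; C; D; E] holding=F
step 4 (stack(F, C)): towers=[A; B; C/F; D; E] holding=-
goal check: towers=[A; B; C/F; D; E] holding=- — reached (length 4, optimal by BFS)

unstack(C, F)
putdown(C)
unstack(F, A)
stack(F, C)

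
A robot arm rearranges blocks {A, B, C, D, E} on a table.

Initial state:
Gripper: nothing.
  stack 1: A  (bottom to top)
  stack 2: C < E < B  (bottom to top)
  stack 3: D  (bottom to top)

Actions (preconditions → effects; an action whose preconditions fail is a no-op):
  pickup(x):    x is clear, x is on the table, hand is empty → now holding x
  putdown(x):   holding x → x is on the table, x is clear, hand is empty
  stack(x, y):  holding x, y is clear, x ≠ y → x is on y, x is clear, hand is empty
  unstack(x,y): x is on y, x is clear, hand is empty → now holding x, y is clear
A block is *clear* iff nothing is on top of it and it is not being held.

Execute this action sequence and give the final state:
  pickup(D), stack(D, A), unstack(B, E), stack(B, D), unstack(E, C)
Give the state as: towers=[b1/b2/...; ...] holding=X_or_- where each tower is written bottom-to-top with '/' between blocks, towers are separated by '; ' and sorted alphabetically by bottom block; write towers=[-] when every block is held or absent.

towers=[A/D/B; C] holding=E

step 1 (pickup(D)): towers=[A; C/E/B] holding=D
step 2 (stack(D, A)): towers=[A/D; C/E/B] holding=-
step 3 (unstack(B, E)): towers=[A/D; C/E] holding=B
step 4 (stack(B, D)): towers=[A/D/B; C/E] holding=-
step 5 (unstack(E, C)): towers=[A/D/B; C] holding=E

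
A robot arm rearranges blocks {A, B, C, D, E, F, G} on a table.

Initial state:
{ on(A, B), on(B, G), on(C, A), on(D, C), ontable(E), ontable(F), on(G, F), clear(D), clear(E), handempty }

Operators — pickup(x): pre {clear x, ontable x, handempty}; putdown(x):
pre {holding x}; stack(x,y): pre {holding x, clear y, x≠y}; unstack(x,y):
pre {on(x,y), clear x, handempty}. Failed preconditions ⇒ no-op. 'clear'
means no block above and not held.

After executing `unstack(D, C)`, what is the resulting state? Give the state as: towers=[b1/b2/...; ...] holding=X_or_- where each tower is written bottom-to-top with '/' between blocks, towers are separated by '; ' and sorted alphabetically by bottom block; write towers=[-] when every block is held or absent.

towers=[E; F/G/B/A/C] holding=D

before: towers=[E; F/G/B/A/C/D] holding=-
pre[unstack(D, C)]: on(D,C) yes, clear(D) yes, handempty yes
all met → apply unstack(D, C)
after:  towers=[E; F/G/B/A/C] holding=D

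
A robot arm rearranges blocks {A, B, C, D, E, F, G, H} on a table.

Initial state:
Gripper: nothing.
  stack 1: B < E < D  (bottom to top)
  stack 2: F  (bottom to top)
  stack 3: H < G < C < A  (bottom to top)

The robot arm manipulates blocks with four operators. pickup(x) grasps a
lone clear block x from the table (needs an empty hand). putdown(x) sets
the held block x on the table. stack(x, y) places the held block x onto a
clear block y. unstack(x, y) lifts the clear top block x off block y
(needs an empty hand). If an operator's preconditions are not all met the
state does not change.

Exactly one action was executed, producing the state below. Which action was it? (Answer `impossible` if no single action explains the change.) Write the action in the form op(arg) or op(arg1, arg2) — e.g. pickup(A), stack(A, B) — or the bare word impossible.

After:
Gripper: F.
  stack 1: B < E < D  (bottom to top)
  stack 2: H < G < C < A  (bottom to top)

pickup(F)

target: towers=[B/E/D; H/G/C/A] holding=F
     unstack(A, C) → towers=[B/E/D; F; H/G/C] holding=A
         pickup(F) → towers=[B/E/D; H/G/C/A] holding=F  ← match
     unstack(D, E) → towers=[B/E; F; H/G/C/A] holding=D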